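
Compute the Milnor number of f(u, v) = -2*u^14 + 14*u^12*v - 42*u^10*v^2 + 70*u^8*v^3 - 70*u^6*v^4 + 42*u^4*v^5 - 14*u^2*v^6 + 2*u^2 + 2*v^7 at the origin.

The Hessian of f at 0 has rank 1. Corank 1: A-series; mu = 6 gives A_6.

6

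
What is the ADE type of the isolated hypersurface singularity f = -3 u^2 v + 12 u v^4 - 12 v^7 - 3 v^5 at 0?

D_{6}

The Hessian of f at 0 is [[0, 0], [0, 0]] with rank 0, so corank 2. A Groebner basis of the Jacobian ideal J(f) in C{u,v} is {-u*v/2 + v^4, u*v^2, u^2 + 5*u*v/2}; counting standard monomials gives mu = 6. Corank 2; j^3 = -3*u^2*v has shape L^2 M (L != M), so D-series; mu = 6 gives D_6.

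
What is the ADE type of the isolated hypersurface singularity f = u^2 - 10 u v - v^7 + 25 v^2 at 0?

The Hessian of f at 0 is [[2, -10], [-10, 50]] with rank 1, so corank 1. A Groebner basis of the Jacobian ideal J(f) in C{u,v} is {v^6, u - 5*v}; counting standard monomials gives mu = 6. Corank 1: A-series; mu = 6 gives A_6.

A_6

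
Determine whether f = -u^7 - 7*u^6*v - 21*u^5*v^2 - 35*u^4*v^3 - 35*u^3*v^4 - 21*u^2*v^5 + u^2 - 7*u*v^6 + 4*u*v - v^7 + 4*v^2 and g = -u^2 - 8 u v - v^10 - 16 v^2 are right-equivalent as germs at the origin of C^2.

The Hessian of f at 0 has rank 1. Corank 1: A-series; mu = 6 gives A_6. The Hessian of g at 0 has rank 1. Corank 1: A-series; mu = 9 gives A_9. f is A_6 but g is A_9, hence not right-equivalent.

No.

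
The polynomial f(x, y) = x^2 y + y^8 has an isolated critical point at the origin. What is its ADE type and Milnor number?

The Hessian of f at 0 is [[0, 0], [0, 0]] with rank 0, so corank 2. A Groebner basis of the Jacobian ideal J(f) in C{x,y} is {x^2/8 + y^7, x^3, x*y}; counting standard monomials gives mu = 9. Corank 2; j^3 = x^2*y has shape L^2 M (L != M), so D-series; mu = 9 gives D_9.

Type D9, Milnor number mu = 9.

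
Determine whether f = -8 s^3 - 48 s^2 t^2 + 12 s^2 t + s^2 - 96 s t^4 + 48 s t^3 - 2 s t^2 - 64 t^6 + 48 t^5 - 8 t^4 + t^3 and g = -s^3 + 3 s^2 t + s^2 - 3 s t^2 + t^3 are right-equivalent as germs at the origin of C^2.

Yes.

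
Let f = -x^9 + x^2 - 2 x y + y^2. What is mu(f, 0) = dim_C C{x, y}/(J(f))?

8

The Hessian of f at 0 is [[2, -2], [-2, 2]] with rank 1, so corank 1. A Groebner basis of the Jacobian ideal J(f) in C{x,y} is {y^8, x - y}; counting standard monomials gives mu = 8. Corank 1: A-series; mu = 8 gives A_8.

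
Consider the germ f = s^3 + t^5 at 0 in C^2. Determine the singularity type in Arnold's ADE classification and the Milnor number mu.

Type E_{8}, Milnor number mu = 8.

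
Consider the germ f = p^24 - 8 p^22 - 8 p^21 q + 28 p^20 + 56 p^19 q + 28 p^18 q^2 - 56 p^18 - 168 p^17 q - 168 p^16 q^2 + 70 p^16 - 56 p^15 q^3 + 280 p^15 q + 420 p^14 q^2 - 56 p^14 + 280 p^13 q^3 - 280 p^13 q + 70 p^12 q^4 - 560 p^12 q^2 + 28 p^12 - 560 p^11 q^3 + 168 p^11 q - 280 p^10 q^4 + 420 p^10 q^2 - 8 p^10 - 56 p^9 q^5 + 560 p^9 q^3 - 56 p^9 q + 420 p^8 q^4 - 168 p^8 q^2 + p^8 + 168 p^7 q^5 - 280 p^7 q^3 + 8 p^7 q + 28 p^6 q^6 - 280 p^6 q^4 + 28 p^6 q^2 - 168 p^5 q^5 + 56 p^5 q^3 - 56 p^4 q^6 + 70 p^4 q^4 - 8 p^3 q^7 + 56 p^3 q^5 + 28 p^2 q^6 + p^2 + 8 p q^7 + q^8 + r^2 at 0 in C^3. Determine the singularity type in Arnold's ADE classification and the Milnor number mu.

Type A_7, Milnor number mu = 7.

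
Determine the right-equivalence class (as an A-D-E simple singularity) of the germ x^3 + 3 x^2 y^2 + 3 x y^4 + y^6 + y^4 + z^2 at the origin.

E6

The Hessian of f at 0 is [[0, 0, 0], [0, 0, 0], [0, 0, 2]] with rank 1, so corank 2. A Groebner basis of the Jacobian ideal J(f) in C{x,y,z} is {x^3, x^2*y, x^2/2 + x*y^2, y^3, z}; counting standard monomials gives mu = 6. Corank 2; j^3 = x^3 is a perfect cube, so E-series; the 4-jet and mu = 6 give E_6.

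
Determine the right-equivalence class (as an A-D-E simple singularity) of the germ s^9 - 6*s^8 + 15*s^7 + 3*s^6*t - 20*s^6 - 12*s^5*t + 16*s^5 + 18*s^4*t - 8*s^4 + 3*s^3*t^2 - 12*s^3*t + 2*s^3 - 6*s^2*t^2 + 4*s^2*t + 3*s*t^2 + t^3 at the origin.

D_{4}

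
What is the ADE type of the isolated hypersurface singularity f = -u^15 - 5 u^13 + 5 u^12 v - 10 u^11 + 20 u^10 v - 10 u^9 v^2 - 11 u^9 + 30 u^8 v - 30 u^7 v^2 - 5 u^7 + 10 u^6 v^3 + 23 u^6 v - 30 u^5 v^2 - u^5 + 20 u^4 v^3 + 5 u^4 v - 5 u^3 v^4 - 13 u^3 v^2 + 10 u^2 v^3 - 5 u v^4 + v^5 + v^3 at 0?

The Hessian of f at 0 is [[0, 0], [0, 0]] with rank 0, so corank 2. A Groebner basis of the Jacobian ideal J(f) in C{u,v} is {u^4 - 2*v^2, u^3*v - v^2/2, u*v^2, v^3}; counting standard monomials gives mu = 8. Corank 2; j^3 = v^3 is a perfect cube, so E-series; the 5-jet and mu = 8 give E_8.

E8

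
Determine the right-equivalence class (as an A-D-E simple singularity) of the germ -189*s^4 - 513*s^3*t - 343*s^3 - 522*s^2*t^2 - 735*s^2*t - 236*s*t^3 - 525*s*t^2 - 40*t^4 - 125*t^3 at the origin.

The Hessian of f at 0 has rank 0. Corank 2; j^3 = -(7*s + 5*t)^3 is a perfect cube, so E-series; the 4-jet and mu = 7 give E_7.

E7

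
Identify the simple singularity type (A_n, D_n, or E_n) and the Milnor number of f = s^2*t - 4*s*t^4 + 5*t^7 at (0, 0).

The Hessian of f at 0 has rank 0. Corank 2; j^3 = s^2*t has shape L^2 M (L != M), so D-series; mu = 8 gives D_8.

Type D8, Milnor number mu = 8.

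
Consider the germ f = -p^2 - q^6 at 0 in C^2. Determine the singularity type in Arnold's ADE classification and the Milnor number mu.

Type A5, Milnor number mu = 5.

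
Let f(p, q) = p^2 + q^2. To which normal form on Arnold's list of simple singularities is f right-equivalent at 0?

A_1

The Hessian of f at 0 is [[2, 0], [0, 2]] with rank 2, so corank 0. A Groebner basis of the Jacobian ideal J(f) in C{p,q} is {p, q}; counting standard monomials gives mu = 1. Corank 0: nondegenerate Morse point, so A_1.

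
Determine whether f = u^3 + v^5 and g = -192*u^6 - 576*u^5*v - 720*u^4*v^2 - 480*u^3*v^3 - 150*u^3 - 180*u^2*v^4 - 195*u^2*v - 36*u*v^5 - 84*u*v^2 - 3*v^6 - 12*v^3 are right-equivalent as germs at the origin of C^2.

The Hessian of f at 0 is [[0, 0], [0, 0]] with rank 0, so corank 2. A Groebner basis of the Jacobian ideal J(f) in C{u,v} is {v^4, u^2}; counting standard monomials gives mu = 8. Corank 2; j^3 = u^3 is a perfect cube, so E-series; the 5-jet and mu = 8 give E_8. The Hessian of g at 0 is [[0, 0], [0, 0]] with rank 0, so corank 2. A Groebner basis of the Jacobian ideal J(g) in C{u,v} is {-15625*u*v/12 + v^5 - 3125*v^2/6, u*v^2 + 2*v^3/5, u^2 + 9*u*v/10 + v^2/5}; counting standard monomials gives mu = 7. Corank 2; j^3 = -3*(2*u + v)*(5*u + 2*v)^2 has shape L^2 M (L != M), so D-series; mu = 7 gives D_7. f is E_8 but g is D_7, hence not right-equivalent.

No.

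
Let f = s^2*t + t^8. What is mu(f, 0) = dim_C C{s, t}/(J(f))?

The Hessian of f at 0 is [[0, 0], [0, 0]] with rank 0, so corank 2. A Groebner basis of the Jacobian ideal J(f) in C{s,t} is {s^2/8 + t^7, s^3, s*t}; counting standard monomials gives mu = 9. Corank 2; j^3 = s^2*t has shape L^2 M (L != M), so D-series; mu = 9 gives D_9.

9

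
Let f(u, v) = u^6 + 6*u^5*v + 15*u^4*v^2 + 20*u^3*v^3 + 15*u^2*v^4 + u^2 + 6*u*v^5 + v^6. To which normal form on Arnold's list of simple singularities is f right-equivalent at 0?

The Hessian of f at 0 has rank 1. Corank 1: A-series; mu = 5 gives A_5.

A5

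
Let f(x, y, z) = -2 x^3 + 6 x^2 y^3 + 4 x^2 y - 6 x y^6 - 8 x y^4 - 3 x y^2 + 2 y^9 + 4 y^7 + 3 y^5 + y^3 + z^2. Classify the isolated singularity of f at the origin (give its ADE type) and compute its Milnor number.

Type D_{4}, Milnor number mu = 4.

The Hessian of f at 0 is [[0, 0, 0], [0, 0, 0], [0, 0, 2]] with rank 1, so corank 2. A Groebner basis of the Jacobian ideal J(f) in C{x,y,z} is {y^3, x^2 - 3*y^2/2, x*y - 3*y^2/2, z}; counting standard monomials gives mu = 4. Corank 2; j^3 = -(x - y)*(2*x^2 - 2*x*y + y^2) splits into three distinct lines over C (the quadratic factor has nonzero discriminant), so D_4.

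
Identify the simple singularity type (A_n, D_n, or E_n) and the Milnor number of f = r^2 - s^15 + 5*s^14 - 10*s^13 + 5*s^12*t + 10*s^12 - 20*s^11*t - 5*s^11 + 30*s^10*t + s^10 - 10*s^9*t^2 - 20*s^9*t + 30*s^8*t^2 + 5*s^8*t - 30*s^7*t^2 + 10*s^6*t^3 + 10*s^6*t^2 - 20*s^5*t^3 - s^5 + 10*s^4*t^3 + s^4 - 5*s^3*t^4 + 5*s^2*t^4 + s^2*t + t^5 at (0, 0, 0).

The Hessian of f at 0 has rank 1. Corank 2; j^3 = s^2*t has shape L^2 M (L != M), so D-series; mu = 6 gives D_6.

Type D6, Milnor number mu = 6.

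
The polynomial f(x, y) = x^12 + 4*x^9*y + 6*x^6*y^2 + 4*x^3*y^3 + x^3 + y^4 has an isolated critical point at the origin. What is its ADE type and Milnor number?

The Hessian of f at 0 has rank 0. Corank 2; j^3 = x^3 is a perfect cube, so E-series; the 4-jet and mu = 6 give E_6.

Type E_{6}, Milnor number mu = 6.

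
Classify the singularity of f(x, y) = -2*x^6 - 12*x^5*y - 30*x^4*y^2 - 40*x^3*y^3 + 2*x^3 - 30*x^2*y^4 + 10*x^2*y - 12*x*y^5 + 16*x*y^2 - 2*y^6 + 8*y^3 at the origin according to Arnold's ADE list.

D_{7}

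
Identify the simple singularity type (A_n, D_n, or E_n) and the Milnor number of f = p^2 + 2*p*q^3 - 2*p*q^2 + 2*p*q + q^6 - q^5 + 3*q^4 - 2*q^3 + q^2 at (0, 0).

Type A_4, Milnor number mu = 4.

The Hessian of f at 0 is [[2, 2], [2, 2]] with rank 1, so corank 1. A Groebner basis of the Jacobian ideal J(f) in C{p,q} is {p + q^3 - q^2 + q, p^2 - 2*p + q^2 - 2*q, p*q + p + q}; counting standard monomials gives mu = 4. Corank 1: A-series; mu = 4 gives A_4.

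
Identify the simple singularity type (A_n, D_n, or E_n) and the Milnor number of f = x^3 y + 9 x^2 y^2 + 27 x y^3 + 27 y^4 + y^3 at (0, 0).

The Hessian of f at 0 has rank 0. Corank 2; j^3 = y^3 is a perfect cube, so E-series; the 4-jet and mu = 7 give E_7.

Type E7, Milnor number mu = 7.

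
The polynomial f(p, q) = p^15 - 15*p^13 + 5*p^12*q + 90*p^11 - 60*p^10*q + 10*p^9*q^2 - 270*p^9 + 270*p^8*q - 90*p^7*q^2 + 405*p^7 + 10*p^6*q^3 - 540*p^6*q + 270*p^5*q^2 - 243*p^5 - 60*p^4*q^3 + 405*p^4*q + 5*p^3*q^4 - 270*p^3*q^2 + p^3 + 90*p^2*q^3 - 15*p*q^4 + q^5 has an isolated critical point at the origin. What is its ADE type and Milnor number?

Type E8, Milnor number mu = 8.

The Hessian of f at 0 has rank 0. Corank 2; j^3 = p^3 is a perfect cube, so E-series; the 5-jet and mu = 8 give E_8.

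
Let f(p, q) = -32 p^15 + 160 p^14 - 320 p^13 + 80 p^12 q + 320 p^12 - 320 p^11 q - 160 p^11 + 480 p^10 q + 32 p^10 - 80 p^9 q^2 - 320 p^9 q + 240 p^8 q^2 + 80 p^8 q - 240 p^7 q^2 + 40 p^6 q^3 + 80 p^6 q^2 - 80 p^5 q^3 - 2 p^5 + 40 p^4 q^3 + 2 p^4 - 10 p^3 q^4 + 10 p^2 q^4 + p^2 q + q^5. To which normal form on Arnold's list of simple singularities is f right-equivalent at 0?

D6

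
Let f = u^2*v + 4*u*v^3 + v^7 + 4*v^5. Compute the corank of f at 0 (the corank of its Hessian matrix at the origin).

2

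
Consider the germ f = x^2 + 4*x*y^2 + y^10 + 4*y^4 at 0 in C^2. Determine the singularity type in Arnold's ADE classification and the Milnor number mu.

The Hessian of f at 0 is [[2, 0], [0, 0]] with rank 1, so corank 1. A Groebner basis of the Jacobian ideal J(f) in C{x,y} is {x^5, x^4*y, x/2 + y^2}; counting standard monomials gives mu = 9. Corank 1: A-series; mu = 9 gives A_9.

Type A_{9}, Milnor number mu = 9.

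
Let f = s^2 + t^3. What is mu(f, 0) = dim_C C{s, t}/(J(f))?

The Hessian of f at 0 has rank 1. Corank 1: A-series; mu = 2 gives A_2.

2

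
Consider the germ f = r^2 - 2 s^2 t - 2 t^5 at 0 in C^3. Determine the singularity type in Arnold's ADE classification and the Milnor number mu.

The Hessian of f at 0 has rank 1. Corank 2; j^3 = -2*s^2*t has shape L^2 M (L != M), so D-series; mu = 6 gives D_6.

Type D6, Milnor number mu = 6.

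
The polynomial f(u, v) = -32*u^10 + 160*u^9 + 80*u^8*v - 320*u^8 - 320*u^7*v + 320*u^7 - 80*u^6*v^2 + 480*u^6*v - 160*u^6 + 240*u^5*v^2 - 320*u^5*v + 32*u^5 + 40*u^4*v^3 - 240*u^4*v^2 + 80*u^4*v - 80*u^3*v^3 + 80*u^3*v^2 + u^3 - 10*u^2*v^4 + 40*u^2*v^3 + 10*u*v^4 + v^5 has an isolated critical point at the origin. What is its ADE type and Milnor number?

The Hessian of f at 0 is [[0, 0], [0, 0]] with rank 0, so corank 2. A Groebner basis of the Jacobian ideal J(f) in C{u,v} is {v^5, u*v^3 + v^4/8, u^2}; counting standard monomials gives mu = 8. Corank 2; j^3 = u^3 is a perfect cube, so E-series; the 5-jet and mu = 8 give E_8.

Type E8, Milnor number mu = 8.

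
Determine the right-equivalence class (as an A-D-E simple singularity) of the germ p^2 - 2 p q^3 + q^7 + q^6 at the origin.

A_6

The Hessian of f at 0 is [[2, 0], [0, 0]] with rank 1, so corank 1. A Groebner basis of the Jacobian ideal J(f) in C{p,q} is {-p + q^3, p^2}; counting standard monomials gives mu = 6. Corank 1: A-series; mu = 6 gives A_6.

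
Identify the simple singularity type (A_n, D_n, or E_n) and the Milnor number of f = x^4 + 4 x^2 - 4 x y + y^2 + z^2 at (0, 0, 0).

Type A_3, Milnor number mu = 3.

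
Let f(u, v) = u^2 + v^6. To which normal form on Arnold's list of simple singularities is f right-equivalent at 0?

The Hessian of f at 0 has rank 1. Corank 1: A-series; mu = 5 gives A_5.

A5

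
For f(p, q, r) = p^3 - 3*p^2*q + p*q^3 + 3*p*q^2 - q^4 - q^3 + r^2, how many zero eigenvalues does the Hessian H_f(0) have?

2

Hessian at 0 has rank 1.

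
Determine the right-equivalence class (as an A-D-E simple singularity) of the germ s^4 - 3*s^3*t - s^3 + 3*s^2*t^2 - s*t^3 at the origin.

The Hessian of f at 0 is [[0, 0], [0, 0]] with rank 0, so corank 2. A Groebner basis of the Jacobian ideal J(f) in C{s,t} is {3*s^2 + t^4 + t^3, s^3, s^2*t - s^2 - t^3/3, -2*s^2 + s*t^2 - 2*t^3/3}; counting standard monomials gives mu = 7. Corank 2; j^3 = -s^3 is a perfect cube, so E-series; the 4-jet and mu = 7 give E_7.

E_7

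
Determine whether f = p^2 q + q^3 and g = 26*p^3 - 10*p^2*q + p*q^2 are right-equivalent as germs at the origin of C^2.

Yes.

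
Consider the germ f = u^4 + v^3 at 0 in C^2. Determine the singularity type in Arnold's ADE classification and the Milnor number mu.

The Hessian of f at 0 has rank 0. Corank 2; j^3 = v^3 is a perfect cube, so E-series; the 4-jet and mu = 6 give E_6.

Type E6, Milnor number mu = 6.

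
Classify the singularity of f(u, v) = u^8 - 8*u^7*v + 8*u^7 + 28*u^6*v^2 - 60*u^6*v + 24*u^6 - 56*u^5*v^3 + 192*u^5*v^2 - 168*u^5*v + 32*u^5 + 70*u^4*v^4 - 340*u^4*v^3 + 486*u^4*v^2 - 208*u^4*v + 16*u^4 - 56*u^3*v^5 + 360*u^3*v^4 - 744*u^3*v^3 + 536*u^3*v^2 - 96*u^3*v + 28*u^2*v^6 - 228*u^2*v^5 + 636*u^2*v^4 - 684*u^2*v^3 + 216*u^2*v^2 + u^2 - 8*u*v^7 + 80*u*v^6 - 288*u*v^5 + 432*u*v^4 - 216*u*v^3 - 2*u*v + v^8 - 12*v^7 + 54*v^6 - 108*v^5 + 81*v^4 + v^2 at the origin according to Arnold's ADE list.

The Hessian of f at 0 is [[2, -2], [-2, 2]] with rank 1, so corank 1. A Groebner basis of the Jacobian ideal J(f) in C{u,v} is {v^3, u - v}; counting standard monomials gives mu = 3. Corank 1: A-series; mu = 3 gives A_3.

A_{3}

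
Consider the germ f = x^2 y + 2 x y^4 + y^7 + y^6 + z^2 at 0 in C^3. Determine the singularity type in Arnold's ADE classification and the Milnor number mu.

The Hessian of f at 0 is [[0, 0, 0], [0, 0, 0], [0, 0, 2]] with rank 1, so corank 2. A Groebner basis of the Jacobian ideal J(f) in C{x,y,z} is {x*y + y^4, x^3, x^2*y, -x^2/6 + x*y^2, z}; counting standard monomials gives mu = 7. Corank 2; j^3 = x^2*y has shape L^2 M (L != M), so D-series; mu = 7 gives D_7.

Type D_{7}, Milnor number mu = 7.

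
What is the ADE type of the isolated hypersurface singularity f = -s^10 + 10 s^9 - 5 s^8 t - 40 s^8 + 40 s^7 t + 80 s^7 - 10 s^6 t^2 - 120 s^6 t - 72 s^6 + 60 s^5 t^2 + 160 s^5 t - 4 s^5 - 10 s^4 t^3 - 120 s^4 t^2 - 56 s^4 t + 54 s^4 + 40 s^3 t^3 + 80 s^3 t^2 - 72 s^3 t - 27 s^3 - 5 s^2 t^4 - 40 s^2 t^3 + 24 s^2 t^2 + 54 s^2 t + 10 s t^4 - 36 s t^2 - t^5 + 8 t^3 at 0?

The Hessian of f at 0 has rank 0. Corank 2; j^3 = -(3*s - 2*t)^3 is a perfect cube, so E-series; the 5-jet and mu = 8 give E_8.

E_8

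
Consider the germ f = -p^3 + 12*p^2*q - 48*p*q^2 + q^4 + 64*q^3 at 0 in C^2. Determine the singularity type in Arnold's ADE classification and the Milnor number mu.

Type E6, Milnor number mu = 6.

The Hessian of f at 0 has rank 0. Corank 2; j^3 = -(p - 4*q)^3 is a perfect cube, so E-series; the 4-jet and mu = 6 give E_6.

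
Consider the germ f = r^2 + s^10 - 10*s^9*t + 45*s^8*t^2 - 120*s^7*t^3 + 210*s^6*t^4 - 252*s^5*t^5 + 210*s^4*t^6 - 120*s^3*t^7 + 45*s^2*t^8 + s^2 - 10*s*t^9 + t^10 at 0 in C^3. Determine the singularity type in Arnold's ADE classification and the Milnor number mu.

Type A9, Milnor number mu = 9.

The Hessian of f at 0 has rank 2. Corank 1: A-series; mu = 9 gives A_9.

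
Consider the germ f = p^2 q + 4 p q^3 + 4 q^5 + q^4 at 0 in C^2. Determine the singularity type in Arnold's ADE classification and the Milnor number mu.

The Hessian of f at 0 has rank 0. Corank 2; j^3 = p^2*q has shape L^2 M (L != M), so D-series; mu = 5 gives D_5.

Type D5, Milnor number mu = 5.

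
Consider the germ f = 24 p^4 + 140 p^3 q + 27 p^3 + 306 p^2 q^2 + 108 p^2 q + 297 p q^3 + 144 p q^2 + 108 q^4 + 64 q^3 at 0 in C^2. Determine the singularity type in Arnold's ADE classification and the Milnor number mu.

Type E_7, Milnor number mu = 7.

The Hessian of f at 0 has rank 0. Corank 2; j^3 = (3*p + 4*q)^3 is a perfect cube, so E-series; the 4-jet and mu = 7 give E_7.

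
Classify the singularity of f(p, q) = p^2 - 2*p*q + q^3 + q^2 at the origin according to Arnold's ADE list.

A_{2}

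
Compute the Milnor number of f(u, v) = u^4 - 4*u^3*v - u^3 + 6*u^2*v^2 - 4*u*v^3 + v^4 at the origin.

The Hessian of f at 0 has rank 0. Corank 2; j^3 = -u^3 is a perfect cube, so E-series; the 4-jet and mu = 6 give E_6.

6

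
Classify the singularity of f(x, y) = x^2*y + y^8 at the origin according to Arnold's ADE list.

D_9

The Hessian of f at 0 has rank 0. Corank 2; j^3 = x^2*y has shape L^2 M (L != M), so D-series; mu = 9 gives D_9.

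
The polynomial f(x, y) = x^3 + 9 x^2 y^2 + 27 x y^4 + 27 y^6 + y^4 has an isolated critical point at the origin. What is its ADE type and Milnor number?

The Hessian of f at 0 is [[0, 0], [0, 0]] with rank 0, so corank 2. A Groebner basis of the Jacobian ideal J(f) in C{x,y} is {x^3, x^2*y, x^2/6 + x*y^2, y^3}; counting standard monomials gives mu = 6. Corank 2; j^3 = x^3 is a perfect cube, so E-series; the 4-jet and mu = 6 give E_6.

Type E_{6}, Milnor number mu = 6.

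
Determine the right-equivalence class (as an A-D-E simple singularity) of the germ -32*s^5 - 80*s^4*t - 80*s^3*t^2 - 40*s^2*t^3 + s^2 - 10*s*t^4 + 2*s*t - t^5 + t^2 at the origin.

A4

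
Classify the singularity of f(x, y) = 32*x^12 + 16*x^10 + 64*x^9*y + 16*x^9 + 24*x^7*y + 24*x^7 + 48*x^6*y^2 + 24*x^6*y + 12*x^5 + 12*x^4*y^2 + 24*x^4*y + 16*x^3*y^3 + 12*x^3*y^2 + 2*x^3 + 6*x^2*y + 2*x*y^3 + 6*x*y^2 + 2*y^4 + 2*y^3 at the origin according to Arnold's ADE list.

E_{7}

The Hessian of f at 0 has rank 0. Corank 2; j^3 = 2*(x + y)^3 is a perfect cube, so E-series; the 4-jet and mu = 7 give E_7.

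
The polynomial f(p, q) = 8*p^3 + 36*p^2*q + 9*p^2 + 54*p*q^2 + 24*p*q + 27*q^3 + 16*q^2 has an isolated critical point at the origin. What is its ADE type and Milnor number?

Type A_2, Milnor number mu = 2.

The Hessian of f at 0 has rank 1. Corank 1: A-series; mu = 2 gives A_2.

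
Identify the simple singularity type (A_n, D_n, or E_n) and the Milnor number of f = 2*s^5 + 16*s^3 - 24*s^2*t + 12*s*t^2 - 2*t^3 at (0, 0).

The Hessian of f at 0 is [[0, 0], [0, 0]] with rank 0, so corank 2. A Groebner basis of the Jacobian ideal J(f) in C{s,t} is {t^5, s*t^3 - 3*t^4/8, s^2 - s*t + t^2/4}; counting standard monomials gives mu = 8. Corank 2; j^3 = 2*(2*s - t)^3 is a perfect cube, so E-series; the 5-jet and mu = 8 give E_8.

Type E_8, Milnor number mu = 8.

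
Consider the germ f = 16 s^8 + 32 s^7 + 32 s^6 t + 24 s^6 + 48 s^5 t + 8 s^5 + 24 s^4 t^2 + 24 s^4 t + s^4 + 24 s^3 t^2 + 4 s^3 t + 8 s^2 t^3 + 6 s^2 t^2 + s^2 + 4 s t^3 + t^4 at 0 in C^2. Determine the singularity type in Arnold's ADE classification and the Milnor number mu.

The Hessian of f at 0 is [[2, 0], [0, 0]] with rank 1, so corank 1. A Groebner basis of the Jacobian ideal J(f) in C{s,t} is {t^3, s}; counting standard monomials gives mu = 3. Corank 1: A-series; mu = 3 gives A_3.

Type A_{3}, Milnor number mu = 3.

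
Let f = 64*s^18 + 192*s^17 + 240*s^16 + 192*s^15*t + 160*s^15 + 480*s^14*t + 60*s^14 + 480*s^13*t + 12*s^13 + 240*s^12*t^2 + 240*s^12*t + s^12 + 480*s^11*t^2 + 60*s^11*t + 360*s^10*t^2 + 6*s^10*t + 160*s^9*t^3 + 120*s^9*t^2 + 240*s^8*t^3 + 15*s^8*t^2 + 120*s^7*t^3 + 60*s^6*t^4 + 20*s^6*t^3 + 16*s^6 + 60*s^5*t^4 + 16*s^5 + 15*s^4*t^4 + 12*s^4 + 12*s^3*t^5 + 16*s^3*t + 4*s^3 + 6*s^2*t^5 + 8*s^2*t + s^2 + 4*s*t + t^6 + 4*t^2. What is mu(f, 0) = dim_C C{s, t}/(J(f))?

5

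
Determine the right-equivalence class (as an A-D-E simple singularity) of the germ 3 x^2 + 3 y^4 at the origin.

A_3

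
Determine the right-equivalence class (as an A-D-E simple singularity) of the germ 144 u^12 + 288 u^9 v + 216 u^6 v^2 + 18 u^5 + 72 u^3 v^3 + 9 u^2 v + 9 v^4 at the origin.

The Hessian of f at 0 is [[0, 0], [0, 0]] with rank 0, so corank 2. A Groebner basis of the Jacobian ideal J(f) in C{u,v} is {u^3, u^2/4 + v^3, u*v}; counting standard monomials gives mu = 5. Corank 2; j^3 = 9*u^2*v has shape L^2 M (L != M), so D-series; mu = 5 gives D_5.

D5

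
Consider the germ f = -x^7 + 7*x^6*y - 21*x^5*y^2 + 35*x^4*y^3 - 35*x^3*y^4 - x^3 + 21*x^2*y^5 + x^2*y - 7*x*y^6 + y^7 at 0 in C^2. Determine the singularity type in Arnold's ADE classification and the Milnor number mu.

Type D_8, Milnor number mu = 8.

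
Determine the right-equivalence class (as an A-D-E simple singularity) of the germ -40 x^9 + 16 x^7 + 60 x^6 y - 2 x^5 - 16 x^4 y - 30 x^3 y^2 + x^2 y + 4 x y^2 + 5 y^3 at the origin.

D4

The Hessian of f at 0 is [[0, 0], [0, 0]] with rank 0, so corank 2. A Groebner basis of the Jacobian ideal J(f) in C{x,y} is {y^3, x^2 - y^2, x*y + 2*y^2}; counting standard monomials gives mu = 4. Corank 2; j^3 = y*(x^2 + 4*x*y + 5*y^2) splits into three distinct lines over C (the quadratic factor has nonzero discriminant), so D_4.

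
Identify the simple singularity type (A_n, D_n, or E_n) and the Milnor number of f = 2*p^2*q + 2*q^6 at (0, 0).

Type D7, Milnor number mu = 7.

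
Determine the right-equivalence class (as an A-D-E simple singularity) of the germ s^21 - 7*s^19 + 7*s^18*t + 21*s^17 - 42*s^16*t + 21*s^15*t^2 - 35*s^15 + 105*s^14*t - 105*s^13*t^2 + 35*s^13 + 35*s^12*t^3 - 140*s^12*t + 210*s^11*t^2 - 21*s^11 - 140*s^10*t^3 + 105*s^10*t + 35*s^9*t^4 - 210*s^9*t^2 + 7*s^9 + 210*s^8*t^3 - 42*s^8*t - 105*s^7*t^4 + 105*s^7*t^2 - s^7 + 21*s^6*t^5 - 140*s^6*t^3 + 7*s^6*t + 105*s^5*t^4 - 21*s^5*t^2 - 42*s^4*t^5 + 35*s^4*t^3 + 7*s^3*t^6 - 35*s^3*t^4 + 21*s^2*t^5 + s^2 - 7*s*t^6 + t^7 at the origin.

A_{6}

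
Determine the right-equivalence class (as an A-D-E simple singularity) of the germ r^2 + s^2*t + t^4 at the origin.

The Hessian of f at 0 has rank 1. Corank 2; j^3 = s^2*t has shape L^2 M (L != M), so D-series; mu = 5 gives D_5.

D_5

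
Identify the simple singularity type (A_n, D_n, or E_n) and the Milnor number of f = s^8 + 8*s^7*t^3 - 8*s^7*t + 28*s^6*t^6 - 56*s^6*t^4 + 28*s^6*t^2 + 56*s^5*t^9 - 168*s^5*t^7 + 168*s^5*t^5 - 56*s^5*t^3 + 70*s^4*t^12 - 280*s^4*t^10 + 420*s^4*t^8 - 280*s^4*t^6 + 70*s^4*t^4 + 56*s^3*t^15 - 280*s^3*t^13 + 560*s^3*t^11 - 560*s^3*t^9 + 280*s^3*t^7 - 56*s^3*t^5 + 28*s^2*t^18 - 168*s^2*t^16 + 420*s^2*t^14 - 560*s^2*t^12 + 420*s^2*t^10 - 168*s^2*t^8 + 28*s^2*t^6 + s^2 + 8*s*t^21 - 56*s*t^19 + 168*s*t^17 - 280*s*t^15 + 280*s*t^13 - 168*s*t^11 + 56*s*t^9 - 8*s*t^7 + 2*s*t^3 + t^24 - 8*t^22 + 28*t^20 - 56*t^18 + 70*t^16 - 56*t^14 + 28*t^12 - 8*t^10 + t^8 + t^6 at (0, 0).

Type A_7, Milnor number mu = 7.

The Hessian of f at 0 is [[2, 0], [0, 0]] with rank 1, so corank 1. A Groebner basis of the Jacobian ideal J(f) in C{s,t} is {s^3, s^2*t, s + t^3}; counting standard monomials gives mu = 7. Corank 1: A-series; mu = 7 gives A_7.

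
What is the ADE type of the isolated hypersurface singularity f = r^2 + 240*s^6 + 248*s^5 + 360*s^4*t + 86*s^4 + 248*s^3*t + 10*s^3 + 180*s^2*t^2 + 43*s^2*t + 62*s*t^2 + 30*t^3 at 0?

The Hessian of f at 0 has rank 1. Corank 2; j^3 = (2*s + 3*t)*(5*s^2 + 14*s*t + 10*t^2) splits into three distinct lines over C (the quadratic factor has nonzero discriminant), so D_4.

D_{4}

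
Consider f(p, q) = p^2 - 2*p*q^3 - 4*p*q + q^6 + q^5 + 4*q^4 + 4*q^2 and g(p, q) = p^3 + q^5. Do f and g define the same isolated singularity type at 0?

No.

The Hessian of f at 0 is [[2, -4], [-4, 8]] with rank 1, so corank 1. A Groebner basis of the Jacobian ideal J(f) in C{p,q} is {-p + q^3 + 2*q, p^2 - 4*q^2, p*q - 2*q^2}; counting standard monomials gives mu = 4. Corank 1: A-series; mu = 4 gives A_4. The Hessian of g at 0 is [[0, 0], [0, 0]] with rank 0, so corank 2. A Groebner basis of the Jacobian ideal J(g) in C{p,q} is {q^4, p^2}; counting standard monomials gives mu = 8. Corank 2; j^3 = p^3 is a perfect cube, so E-series; the 5-jet and mu = 8 give E_8. f is A_4 but g is E_8, hence not right-equivalent.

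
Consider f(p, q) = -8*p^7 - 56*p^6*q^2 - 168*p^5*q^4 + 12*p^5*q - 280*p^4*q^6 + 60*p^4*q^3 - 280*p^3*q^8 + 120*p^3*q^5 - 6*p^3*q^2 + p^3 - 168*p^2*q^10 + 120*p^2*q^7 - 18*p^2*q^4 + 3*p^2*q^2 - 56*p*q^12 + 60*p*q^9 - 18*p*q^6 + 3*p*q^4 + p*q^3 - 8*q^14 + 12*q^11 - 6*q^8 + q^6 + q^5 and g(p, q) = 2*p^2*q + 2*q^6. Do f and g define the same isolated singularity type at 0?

No.

The Hessian of f at 0 has rank 0. Corank 2; j^3 = p^3 is a perfect cube, so E-series; the 4-jet and mu = 7 give E_7. The Hessian of g at 0 has rank 0. Corank 2; j^3 = 2*p^2*q has shape L^2 M (L != M), so D-series; mu = 7 gives D_7. f is E_7 but g is D_7, hence not right-equivalent.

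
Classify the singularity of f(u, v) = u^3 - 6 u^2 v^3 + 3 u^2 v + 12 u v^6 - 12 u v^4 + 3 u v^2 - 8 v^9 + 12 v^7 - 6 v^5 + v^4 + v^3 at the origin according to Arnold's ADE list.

The Hessian of f at 0 has rank 0. Corank 2; j^3 = (u + v)^3 is a perfect cube, so E-series; the 4-jet and mu = 6 give E_6.

E6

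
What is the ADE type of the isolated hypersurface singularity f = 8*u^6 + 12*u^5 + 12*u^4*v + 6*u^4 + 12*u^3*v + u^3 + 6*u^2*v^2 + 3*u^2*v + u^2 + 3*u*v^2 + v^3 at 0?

A_2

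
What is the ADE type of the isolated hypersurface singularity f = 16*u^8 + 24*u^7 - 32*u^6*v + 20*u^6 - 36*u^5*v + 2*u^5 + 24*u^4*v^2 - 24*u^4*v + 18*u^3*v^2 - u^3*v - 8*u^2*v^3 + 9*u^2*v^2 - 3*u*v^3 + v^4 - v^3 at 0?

E_7

The Hessian of f at 0 is [[0, 0], [0, 0]] with rank 0, so corank 2. A Groebner basis of the Jacobian ideal J(f) in C{u,v} is {u^3 + 9*u*v^2 + 3*v^2, u^2*v + 4*u*v^2, v^3}; counting standard monomials gives mu = 7. Corank 2; j^3 = -v^3 is a perfect cube, so E-series; the 4-jet and mu = 7 give E_7.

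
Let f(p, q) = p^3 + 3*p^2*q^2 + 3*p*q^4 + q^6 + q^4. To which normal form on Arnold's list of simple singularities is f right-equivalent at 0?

E6

The Hessian of f at 0 has rank 0. Corank 2; j^3 = p^3 is a perfect cube, so E-series; the 4-jet and mu = 6 give E_6.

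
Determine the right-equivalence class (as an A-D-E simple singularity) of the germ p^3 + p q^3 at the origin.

E7

The Hessian of f at 0 is [[0, 0], [0, 0]] with rank 0, so corank 2. A Groebner basis of the Jacobian ideal J(f) in C{p,q} is {p^3, p*q^2, 3*p^2 + q^3}; counting standard monomials gives mu = 7. Corank 2; j^3 = p^3 is a perfect cube, so E-series; the 4-jet and mu = 7 give E_7.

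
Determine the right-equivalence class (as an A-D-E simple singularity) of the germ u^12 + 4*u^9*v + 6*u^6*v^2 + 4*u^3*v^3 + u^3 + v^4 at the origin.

The Hessian of f at 0 has rank 0. Corank 2; j^3 = u^3 is a perfect cube, so E-series; the 4-jet and mu = 6 give E_6.

E_{6}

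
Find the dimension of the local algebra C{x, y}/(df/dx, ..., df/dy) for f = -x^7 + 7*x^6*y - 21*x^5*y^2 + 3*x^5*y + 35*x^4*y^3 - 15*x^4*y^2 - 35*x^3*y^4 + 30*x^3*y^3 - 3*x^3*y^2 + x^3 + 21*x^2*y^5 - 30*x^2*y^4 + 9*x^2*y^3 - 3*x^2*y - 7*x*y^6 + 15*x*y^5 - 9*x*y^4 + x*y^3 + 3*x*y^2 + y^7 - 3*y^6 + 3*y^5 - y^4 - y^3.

7

The Hessian of f at 0 has rank 0. Corank 2; j^3 = (x - y)^3 is a perfect cube, so E-series; the 4-jet and mu = 7 give E_7.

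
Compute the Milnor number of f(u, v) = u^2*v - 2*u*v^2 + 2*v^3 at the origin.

4

The Hessian of f at 0 is [[0, 0], [0, 0]] with rank 0, so corank 2. A Groebner basis of the Jacobian ideal J(f) in C{u,v} is {v^3, u^2 + 2*v^2, u*v - v^2}; counting standard monomials gives mu = 4. Corank 2; j^3 = v*(u^2 - 2*u*v + 2*v^2) splits into three distinct lines over C (the quadratic factor has nonzero discriminant), so D_4.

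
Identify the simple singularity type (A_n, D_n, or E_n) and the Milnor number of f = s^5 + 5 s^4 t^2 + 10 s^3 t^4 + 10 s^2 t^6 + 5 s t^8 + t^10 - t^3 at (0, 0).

The Hessian of f at 0 is [[0, 0], [0, 0]] with rank 0, so corank 2. A Groebner basis of the Jacobian ideal J(f) in C{s,t} is {s^4, t^2}; counting standard monomials gives mu = 8. Corank 2; j^3 = -t^3 is a perfect cube, so E-series; the 5-jet and mu = 8 give E_8.

Type E8, Milnor number mu = 8.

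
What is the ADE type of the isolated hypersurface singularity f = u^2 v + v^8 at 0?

D_{9}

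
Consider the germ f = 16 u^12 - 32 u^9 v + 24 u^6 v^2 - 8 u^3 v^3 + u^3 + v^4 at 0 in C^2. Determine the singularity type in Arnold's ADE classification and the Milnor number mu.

Type E6, Milnor number mu = 6.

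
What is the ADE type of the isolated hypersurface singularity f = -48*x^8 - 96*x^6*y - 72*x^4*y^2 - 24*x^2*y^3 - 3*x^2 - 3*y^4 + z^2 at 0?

A_3

The Hessian of f at 0 has rank 2. Corank 1: A-series; mu = 3 gives A_3.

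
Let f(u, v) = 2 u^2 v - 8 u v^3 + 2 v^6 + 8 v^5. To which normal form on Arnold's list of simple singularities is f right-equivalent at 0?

D7

The Hessian of f at 0 has rank 0. Corank 2; j^3 = 2*u^2*v has shape L^2 M (L != M), so D-series; mu = 7 gives D_7.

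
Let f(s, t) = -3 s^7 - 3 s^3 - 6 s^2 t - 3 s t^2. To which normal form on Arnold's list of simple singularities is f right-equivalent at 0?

D_{8}

The Hessian of f at 0 has rank 0. Corank 2; j^3 = -3*s*(s + t)^2 has shape L^2 M (L != M), so D-series; mu = 8 gives D_8.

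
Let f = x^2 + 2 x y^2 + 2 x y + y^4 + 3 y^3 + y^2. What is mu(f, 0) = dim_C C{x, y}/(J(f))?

The Hessian of f at 0 has rank 1. Corank 1: A-series; mu = 2 gives A_2.

2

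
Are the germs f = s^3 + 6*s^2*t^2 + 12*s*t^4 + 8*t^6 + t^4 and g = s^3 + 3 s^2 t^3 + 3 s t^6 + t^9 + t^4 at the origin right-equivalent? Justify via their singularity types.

Yes.

The Hessian of f at 0 has rank 0. Corank 2; j^3 = s^3 is a perfect cube, so E-series; the 4-jet and mu = 6 give E_6. The Hessian of g at 0 has rank 0. Corank 2; j^3 = s^3 is a perfect cube, so E-series; the 4-jet and mu = 6 give E_6. Both have type E_6, hence right-equivalent.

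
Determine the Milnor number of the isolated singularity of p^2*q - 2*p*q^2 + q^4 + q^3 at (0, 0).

5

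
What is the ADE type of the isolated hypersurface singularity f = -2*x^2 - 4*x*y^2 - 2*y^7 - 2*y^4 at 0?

A_6

The Hessian of f at 0 is [[-4, 0], [0, 0]] with rank 1, so corank 1. A Groebner basis of the Jacobian ideal J(f) in C{x,y} is {x^3, x + y^2}; counting standard monomials gives mu = 6. Corank 1: A-series; mu = 6 gives A_6.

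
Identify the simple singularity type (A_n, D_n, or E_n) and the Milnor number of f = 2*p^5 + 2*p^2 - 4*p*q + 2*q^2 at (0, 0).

Type A_4, Milnor number mu = 4.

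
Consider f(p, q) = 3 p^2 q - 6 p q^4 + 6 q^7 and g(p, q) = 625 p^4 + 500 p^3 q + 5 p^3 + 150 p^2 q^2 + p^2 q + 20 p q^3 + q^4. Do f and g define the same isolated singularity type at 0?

No.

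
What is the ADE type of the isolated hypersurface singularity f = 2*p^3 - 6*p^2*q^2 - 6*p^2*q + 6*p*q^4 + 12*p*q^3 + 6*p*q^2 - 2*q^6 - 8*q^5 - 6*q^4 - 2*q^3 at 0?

The Hessian of f at 0 is [[0, 0], [0, 0]] with rank 0, so corank 2. A Groebner basis of the Jacobian ideal J(f) in C{p,q} is {q^4, p^3 - 3*p^2*q + 3*p^2/2 - 3*p*q + 2*q^3 + 3*q^2/2, -p^2/2 + p*q^2 + p*q - q^3 - q^2/2}; counting standard monomials gives mu = 8. Corank 2; j^3 = 2*(p - q)^3 is a perfect cube, so E-series; the 5-jet and mu = 8 give E_8.

E_8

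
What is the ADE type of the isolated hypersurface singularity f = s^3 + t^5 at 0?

The Hessian of f at 0 has rank 0. Corank 2; j^3 = s^3 is a perfect cube, so E-series; the 5-jet and mu = 8 give E_8.

E_{8}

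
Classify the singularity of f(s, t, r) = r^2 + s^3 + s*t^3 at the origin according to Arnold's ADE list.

E_{7}

The Hessian of f at 0 has rank 1. Corank 2; j^3 = s^3 is a perfect cube, so E-series; the 4-jet and mu = 7 give E_7.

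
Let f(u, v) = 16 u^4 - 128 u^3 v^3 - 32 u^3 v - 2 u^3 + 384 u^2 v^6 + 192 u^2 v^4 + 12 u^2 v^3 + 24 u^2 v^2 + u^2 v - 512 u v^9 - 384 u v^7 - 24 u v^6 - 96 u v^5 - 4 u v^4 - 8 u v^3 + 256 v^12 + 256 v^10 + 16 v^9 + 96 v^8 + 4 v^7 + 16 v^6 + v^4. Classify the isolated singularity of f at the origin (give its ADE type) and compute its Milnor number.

Type D_{5}, Milnor number mu = 5.

The Hessian of f at 0 is [[0, 0], [0, 0]] with rank 0, so corank 2. A Groebner basis of the Jacobian ideal J(f) in C{u,v} is {u*v^2, u*v/8 + v^3, u^2 - u*v/2}; counting standard monomials gives mu = 5. Corank 2; j^3 = -u^2*(2*u - v) has shape L^2 M (L != M), so D-series; mu = 5 gives D_5.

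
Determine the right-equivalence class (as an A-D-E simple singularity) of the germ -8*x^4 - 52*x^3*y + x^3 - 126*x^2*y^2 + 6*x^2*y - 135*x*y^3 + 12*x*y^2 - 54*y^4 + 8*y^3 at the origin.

The Hessian of f at 0 has rank 0. Corank 2; j^3 = (x + 2*y)^3 is a perfect cube, so E-series; the 4-jet and mu = 7 give E_7.

E_{7}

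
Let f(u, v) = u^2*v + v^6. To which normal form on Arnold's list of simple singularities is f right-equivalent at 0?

D_7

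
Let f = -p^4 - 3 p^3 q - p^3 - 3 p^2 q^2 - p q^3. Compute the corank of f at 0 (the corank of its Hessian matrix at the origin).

Hessian at 0 has rank 0.

2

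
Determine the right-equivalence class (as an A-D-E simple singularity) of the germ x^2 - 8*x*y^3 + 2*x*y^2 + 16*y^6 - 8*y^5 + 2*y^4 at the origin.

A_{3}

The Hessian of f at 0 has rank 1. Corank 1: A-series; mu = 3 gives A_3.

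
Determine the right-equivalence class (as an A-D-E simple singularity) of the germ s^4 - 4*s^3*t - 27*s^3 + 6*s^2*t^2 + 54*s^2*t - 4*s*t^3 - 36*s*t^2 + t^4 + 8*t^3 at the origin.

The Hessian of f at 0 is [[0, 0], [0, 0]] with rank 0, so corank 2. A Groebner basis of the Jacobian ideal J(f) in C{s,t} is {t^4, s*t^2 - 7*t^3/9, s^2 - 4*s*t/3 + 4*t^2/9}; counting standard monomials gives mu = 6. Corank 2; j^3 = -(3*s - 2*t)^3 is a perfect cube, so E-series; the 4-jet and mu = 6 give E_6.

E_{6}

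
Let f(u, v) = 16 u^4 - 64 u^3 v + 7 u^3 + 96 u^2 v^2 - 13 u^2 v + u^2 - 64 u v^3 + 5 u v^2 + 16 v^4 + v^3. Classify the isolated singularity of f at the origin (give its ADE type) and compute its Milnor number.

The Hessian of f at 0 is [[2, 0], [0, 0]] with rank 1, so corank 1. A Groebner basis of the Jacobian ideal J(f) in C{u,v} is {v^2, u}; counting standard monomials gives mu = 2. Corank 1: A-series; mu = 2 gives A_2.

Type A2, Milnor number mu = 2.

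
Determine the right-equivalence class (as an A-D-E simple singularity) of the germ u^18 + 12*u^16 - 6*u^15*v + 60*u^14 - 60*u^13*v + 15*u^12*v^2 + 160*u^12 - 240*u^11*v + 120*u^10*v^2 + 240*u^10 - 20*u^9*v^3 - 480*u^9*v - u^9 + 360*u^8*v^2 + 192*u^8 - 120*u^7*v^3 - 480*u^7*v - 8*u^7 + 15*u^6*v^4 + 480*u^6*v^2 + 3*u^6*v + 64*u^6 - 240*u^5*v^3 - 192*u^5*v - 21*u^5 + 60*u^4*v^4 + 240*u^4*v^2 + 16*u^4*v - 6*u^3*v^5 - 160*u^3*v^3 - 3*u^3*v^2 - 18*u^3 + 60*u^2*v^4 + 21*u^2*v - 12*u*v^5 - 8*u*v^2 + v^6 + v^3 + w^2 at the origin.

D_{7}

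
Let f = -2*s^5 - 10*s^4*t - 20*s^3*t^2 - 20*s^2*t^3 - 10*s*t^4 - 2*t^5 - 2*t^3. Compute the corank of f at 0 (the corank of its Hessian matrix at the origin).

The Hessian at 0 is [[0, 0], [0, 0]] of rank 0; hence corank 2.

2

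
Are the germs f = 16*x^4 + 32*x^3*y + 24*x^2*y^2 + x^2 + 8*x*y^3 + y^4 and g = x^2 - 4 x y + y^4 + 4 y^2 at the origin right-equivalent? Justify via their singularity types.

Yes.

The Hessian of f at 0 has rank 1. Corank 1: A-series; mu = 3 gives A_3. The Hessian of g at 0 has rank 1. Corank 1: A-series; mu = 3 gives A_3. Both have type A_3, hence right-equivalent.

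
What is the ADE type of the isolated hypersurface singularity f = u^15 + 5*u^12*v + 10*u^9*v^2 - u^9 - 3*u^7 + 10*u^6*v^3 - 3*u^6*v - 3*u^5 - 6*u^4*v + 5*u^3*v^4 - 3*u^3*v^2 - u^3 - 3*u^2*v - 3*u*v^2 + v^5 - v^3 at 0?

The Hessian of f at 0 has rank 0. Corank 2; j^3 = -(u + v)^3 is a perfect cube, so E-series; the 5-jet and mu = 8 give E_8.

E_{8}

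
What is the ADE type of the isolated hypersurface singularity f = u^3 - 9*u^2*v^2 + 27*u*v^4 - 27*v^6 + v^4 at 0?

The Hessian of f at 0 has rank 0. Corank 2; j^3 = u^3 is a perfect cube, so E-series; the 4-jet and mu = 6 give E_6.

E_6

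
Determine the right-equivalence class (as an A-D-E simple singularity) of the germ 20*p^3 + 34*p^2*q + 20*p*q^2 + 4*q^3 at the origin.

The Hessian of f at 0 is [[0, 0], [0, 0]] with rank 0, so corank 2. A Groebner basis of the Jacobian ideal J(f) in C{p,q} is {q^3, p^2 - 2*q^2/11, p*q + 5*q^2/11}; counting standard monomials gives mu = 4. Corank 2; j^3 = 2*(2*p + q)*(5*p^2 + 6*p*q + 2*q^2) splits into three distinct lines over C (the quadratic factor has nonzero discriminant), so D_4.

D4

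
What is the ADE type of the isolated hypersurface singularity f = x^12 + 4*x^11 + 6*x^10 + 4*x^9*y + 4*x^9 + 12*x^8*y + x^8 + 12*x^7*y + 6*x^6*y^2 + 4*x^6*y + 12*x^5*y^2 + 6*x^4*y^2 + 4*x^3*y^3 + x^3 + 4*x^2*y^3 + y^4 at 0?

The Hessian of f at 0 is [[0, 0], [0, 0]] with rank 0, so corank 2. A Groebner basis of the Jacobian ideal J(f) in C{x,y} is {y^3, x^2}; counting standard monomials gives mu = 6. Corank 2; j^3 = x^3 is a perfect cube, so E-series; the 4-jet and mu = 6 give E_6.

E_6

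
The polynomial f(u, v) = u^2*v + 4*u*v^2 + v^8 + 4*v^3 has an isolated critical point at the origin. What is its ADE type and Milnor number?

Type D9, Milnor number mu = 9.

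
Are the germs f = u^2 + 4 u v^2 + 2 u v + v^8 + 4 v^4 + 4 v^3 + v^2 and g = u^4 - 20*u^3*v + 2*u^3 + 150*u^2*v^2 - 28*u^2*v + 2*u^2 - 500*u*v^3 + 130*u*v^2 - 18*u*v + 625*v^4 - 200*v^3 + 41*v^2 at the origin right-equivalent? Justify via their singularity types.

No.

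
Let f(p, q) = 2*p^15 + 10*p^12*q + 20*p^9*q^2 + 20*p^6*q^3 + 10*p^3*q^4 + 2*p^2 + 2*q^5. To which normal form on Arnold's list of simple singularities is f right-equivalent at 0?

A4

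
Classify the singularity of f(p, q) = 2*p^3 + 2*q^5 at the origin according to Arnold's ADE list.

E_{8}

The Hessian of f at 0 has rank 0. Corank 2; j^3 = 2*p^3 is a perfect cube, so E-series; the 5-jet and mu = 8 give E_8.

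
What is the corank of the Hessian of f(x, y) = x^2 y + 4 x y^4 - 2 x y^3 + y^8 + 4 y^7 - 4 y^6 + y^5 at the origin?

2

Hessian at 0 has rank 0.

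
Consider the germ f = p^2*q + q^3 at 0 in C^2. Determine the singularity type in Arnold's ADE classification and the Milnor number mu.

Type D4, Milnor number mu = 4.

The Hessian of f at 0 has rank 0. Corank 2; j^3 = q*(p^2 + q^2) splits into three distinct lines over C (the quadratic factor has nonzero discriminant), so D_4.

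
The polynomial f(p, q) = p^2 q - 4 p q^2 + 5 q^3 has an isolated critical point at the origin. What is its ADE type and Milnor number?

The Hessian of f at 0 is [[0, 0], [0, 0]] with rank 0, so corank 2. A Groebner basis of the Jacobian ideal J(f) in C{p,q} is {q^3, p^2 - q^2, p*q - 2*q^2}; counting standard monomials gives mu = 4. Corank 2; j^3 = q*(p^2 - 4*p*q + 5*q^2) splits into three distinct lines over C (the quadratic factor has nonzero discriminant), so D_4.

Type D_{4}, Milnor number mu = 4.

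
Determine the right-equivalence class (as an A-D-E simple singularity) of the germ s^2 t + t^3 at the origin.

D_{4}

The Hessian of f at 0 has rank 0. Corank 2; j^3 = t*(s^2 + t^2) splits into three distinct lines over C (the quadratic factor has nonzero discriminant), so D_4.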